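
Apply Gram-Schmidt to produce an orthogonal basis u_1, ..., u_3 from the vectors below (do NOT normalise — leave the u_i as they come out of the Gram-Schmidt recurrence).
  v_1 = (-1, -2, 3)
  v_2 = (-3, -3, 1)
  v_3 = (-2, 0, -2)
Orthogonal basis:
  u_1 = (-1, -2, 3)
  u_2 = (-15/7, -9/7, -11/7)
  u_3 = (-28/61, 32/61, 12/61)

Apply the Gram-Schmidt recurrence
  u_1 = v_1
  u_i = v_i − Σ_{j<i} ((v_i · u_j) / (u_j · u_j)) · u_j.

Step by step this gives:
  u_1 = (-1, -2, 3)
  u_2 = (-15/7, -9/7, -11/7)
  u_3 = (-28/61, 32/61, 12/61)

Orthogonality check:
  u_2 · u_1 = 0 (should be 0)
  u_3 · u_1 = 0 (should be 0)
  u_3 · u_2 = 0 (should be 0)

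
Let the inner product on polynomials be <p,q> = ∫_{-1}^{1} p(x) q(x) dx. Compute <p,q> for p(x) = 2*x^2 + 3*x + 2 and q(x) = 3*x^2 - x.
<p,q> = 22/5

Expand the product: p(x)·q(x) = 6*x^4 + 7*x^3 + 3*x^2 - 2*x.
∫_{-1}^{1} of each monomial x^k gives [2/(k+1) if k even, 0 if k odd]. Integrating term-by-term (or equivalently evaluating the antiderivative F(x) = 6*x^5/5 + 7*x^4/4 + x^3 - x^2 at the endpoints):
  F(1) − F(−1) = 59/20 − (-29/20) = 22/5.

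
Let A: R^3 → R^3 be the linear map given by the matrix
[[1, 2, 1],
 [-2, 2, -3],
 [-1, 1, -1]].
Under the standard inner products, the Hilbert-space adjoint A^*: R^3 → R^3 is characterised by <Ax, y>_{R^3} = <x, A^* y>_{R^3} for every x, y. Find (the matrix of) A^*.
A^* = A^T =
[[1, -2, -1],
 [2, 2, 1],
 [1, -3, -1]]

For real matrices with standard dot products, the defining identity <Ax, y> = <x, A^* y> gives (Ax)^T y = x^T (A^*) y, i.e. x^T A^T y = x^T (A^*) y. Since this holds for all x, y, we must have A^* = A^T. Therefore
A^* =
[[1, -2, -1],
 [2, 2, 1],
 [1, -3, -1]].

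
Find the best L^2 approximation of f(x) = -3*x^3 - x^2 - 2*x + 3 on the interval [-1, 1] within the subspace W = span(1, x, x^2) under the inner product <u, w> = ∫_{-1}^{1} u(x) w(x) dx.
g(x) = -x^2 - 19*x/5 + 3

The best approximation g ∈ W is the orthogonal projection of f onto W. Writing g = a_0 + a_1 x + a_2 x^2, the coefficients solve the normal equations G · a = b where
  G_{ij} = <φ_i, φ_j> and b_i = <f, φ_i>, with φ_0 = 1, φ_1 = x, φ_2 = x^2.
G =
  [2, 0, 2/3]
  [0, 2/3, 0]
  [2/3, 0, 2/5],
b = (16/3, -38/15, 8/5).
Solving gives a_0 = 3, a_1 = -19/5, a_2 = -1, so
  g(x) = -x^2 - 19*x/5 + 3.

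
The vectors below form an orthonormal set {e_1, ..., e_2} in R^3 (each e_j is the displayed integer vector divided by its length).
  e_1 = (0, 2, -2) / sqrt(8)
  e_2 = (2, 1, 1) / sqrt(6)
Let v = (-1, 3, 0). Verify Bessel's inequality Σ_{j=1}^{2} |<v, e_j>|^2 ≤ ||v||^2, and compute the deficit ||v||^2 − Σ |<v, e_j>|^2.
Σ |<v, e_j>|^2 = 14/3; ||v||^2 = 10; deficit = 16/3

Write each e_j = u_j / sqrt(<u_j, u_j>) where u_j is the displayed integer vector. Then <v, e_j> = <v, u_j> / sqrt(<u_j, u_j>), so |<v, e_j>|^2 = <v, u_j>^2 / <u_j, u_j>.
Coefficients: <v, e_1> = 6/sqrt(8), <v, e_2> = 1/sqrt(6).
Square and sum: Σ |<v, e_j>|^2 = 14/3.
Compute ||v||^2 = v·v = 10.
Deficit = 10 − 14/3 = 16/3 ≥ 0, confirming Bessel's inequality. (The deficit equals ||v − Σ <v,e_j> e_j||^2, the squared distance from v to span{e_j}.)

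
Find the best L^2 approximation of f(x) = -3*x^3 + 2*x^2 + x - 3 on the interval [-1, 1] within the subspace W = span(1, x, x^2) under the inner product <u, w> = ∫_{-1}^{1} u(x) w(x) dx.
g(x) = 2*x^2 - 4*x/5 - 3

The best approximation g ∈ W is the orthogonal projection of f onto W. Writing g = a_0 + a_1 x + a_2 x^2, the coefficients solve the normal equations G · a = b where
  G_{ij} = <φ_i, φ_j> and b_i = <f, φ_i>, with φ_0 = 1, φ_1 = x, φ_2 = x^2.
G =
  [2, 0, 2/3]
  [0, 2/3, 0]
  [2/3, 0, 2/5],
b = (-14/3, -8/15, -6/5).
Solving gives a_0 = -3, a_1 = -4/5, a_2 = 2, so
  g(x) = 2*x^2 - 4*x/5 - 3.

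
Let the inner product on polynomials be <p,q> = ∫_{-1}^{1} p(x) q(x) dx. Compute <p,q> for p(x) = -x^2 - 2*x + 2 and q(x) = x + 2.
<p,q> = 16/3

Expand the product: p(x)·q(x) = -x^3 - 4*x^2 - 2*x + 4.
∫_{-1}^{1} of each monomial x^k gives [2/(k+1) if k even, 0 if k odd]. Integrating term-by-term (or equivalently evaluating the antiderivative F(x) = -x^4/4 - 4*x^3/3 - x^2 + 4*x at the endpoints):
  F(1) − F(−1) = 17/12 − (-47/12) = 16/3.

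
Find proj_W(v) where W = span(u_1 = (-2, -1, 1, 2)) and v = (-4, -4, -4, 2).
proj_W(v) = (-12/5, -6/5, 6/5, 12/5)

Set up U = [u_1 | ... | u_1] ∈ R^(4×1). The projector onto W = col(U) is P = U (U^T U)^(-1) U^T.
Compute U^T U =
  [10],
and U^T v = (12).
Solve U^T U · c = U^T v for the coefficients: c = (6/5). The projection is proj_W(v) = U c.
Check: (v - proj_W(v)) · u_1 = 0  (should be 0).
Result: proj_W(v) = (-12/5, -6/5, 6/5, 12/5).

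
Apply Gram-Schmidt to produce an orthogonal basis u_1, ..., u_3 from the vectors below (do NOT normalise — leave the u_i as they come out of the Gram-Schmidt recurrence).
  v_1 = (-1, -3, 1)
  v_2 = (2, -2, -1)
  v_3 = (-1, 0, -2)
Orthogonal basis:
  u_1 = (-1, -3, 1)
  u_2 = (25/11, -13/11, -14/11)
  u_3 = (-7/6, -7/30, -28/15)

Apply the Gram-Schmidt recurrence
  u_1 = v_1
  u_i = v_i − Σ_{j<i} ((v_i · u_j) / (u_j · u_j)) · u_j.

Step by step this gives:
  u_1 = (-1, -3, 1)
  u_2 = (25/11, -13/11, -14/11)
  u_3 = (-7/6, -7/30, -28/15)

Orthogonality check:
  u_2 · u_1 = 0 (should be 0)
  u_3 · u_1 = 0 (should be 0)
  u_3 · u_2 = 0 (should be 0)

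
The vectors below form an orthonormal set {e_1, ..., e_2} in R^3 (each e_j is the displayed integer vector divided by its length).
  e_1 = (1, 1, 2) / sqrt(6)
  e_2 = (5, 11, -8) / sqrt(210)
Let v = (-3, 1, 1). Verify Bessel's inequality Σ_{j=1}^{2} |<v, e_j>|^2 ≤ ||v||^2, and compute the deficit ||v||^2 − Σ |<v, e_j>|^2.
Σ |<v, e_j>|^2 = 24/35; ||v||^2 = 11; deficit = 361/35

Write each e_j = u_j / sqrt(<u_j, u_j>) where u_j is the displayed integer vector. Then <v, e_j> = <v, u_j> / sqrt(<u_j, u_j>), so |<v, e_j>|^2 = <v, u_j>^2 / <u_j, u_j>.
Coefficients: <v, e_1> = 0/sqrt(6), <v, e_2> = -12/sqrt(210).
Square and sum: Σ |<v, e_j>|^2 = 24/35.
Compute ||v||^2 = v·v = 11.
Deficit = 11 − 24/35 = 361/35 ≥ 0, confirming Bessel's inequality. (The deficit equals ||v − Σ <v,e_j> e_j||^2, the squared distance from v to span{e_j}.)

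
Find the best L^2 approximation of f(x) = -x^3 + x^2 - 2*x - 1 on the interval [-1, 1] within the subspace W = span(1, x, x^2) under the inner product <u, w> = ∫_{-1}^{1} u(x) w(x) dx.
g(x) = x^2 - 13*x/5 - 1

The best approximation g ∈ W is the orthogonal projection of f onto W. Writing g = a_0 + a_1 x + a_2 x^2, the coefficients solve the normal equations G · a = b where
  G_{ij} = <φ_i, φ_j> and b_i = <f, φ_i>, with φ_0 = 1, φ_1 = x, φ_2 = x^2.
G =
  [2, 0, 2/3]
  [0, 2/3, 0]
  [2/3, 0, 2/5],
b = (-4/3, -26/15, -4/15).
Solving gives a_0 = -1, a_1 = -13/5, a_2 = 1, so
  g(x) = x^2 - 13*x/5 - 1.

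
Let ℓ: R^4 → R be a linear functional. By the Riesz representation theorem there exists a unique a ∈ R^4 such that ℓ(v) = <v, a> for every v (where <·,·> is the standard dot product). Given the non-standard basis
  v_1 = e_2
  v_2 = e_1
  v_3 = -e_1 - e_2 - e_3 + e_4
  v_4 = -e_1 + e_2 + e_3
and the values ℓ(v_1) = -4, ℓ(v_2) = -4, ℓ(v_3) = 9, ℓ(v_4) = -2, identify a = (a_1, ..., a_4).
a = (-4, -4, -2, -1)

Write a = (a_1, ..., a_4) in the standard basis. For each basis vector v_i, ℓ(v_i) = <v_i, a> is a linear equation in the a_j's. Collect the n equations into a matrix system V a = ℓ, where row i of V is v_i (expressed in the standard basis). Since V is invertible (lower-triangular with 1s on the diagonal, up to permutation), solve by back-substitution:
  V =
[[0, 1, 0, 0],
 [1, 0, 0, 0],
 [-1, -1, -1, 1],
 [-1, 1, 1, 0]]
  V a = (-4, -4, 9, -2)
Solving gives a = (-4, -4, -2, -1).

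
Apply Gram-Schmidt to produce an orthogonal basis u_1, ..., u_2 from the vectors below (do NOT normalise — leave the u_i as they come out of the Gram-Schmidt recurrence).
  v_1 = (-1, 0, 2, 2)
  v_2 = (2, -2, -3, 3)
Orthogonal basis:
  u_1 = (-1, 0, 2, 2)
  u_2 = (16/9, -2, -23/9, 31/9)

Apply the Gram-Schmidt recurrence
  u_1 = v_1
  u_i = v_i − Σ_{j<i} ((v_i · u_j) / (u_j · u_j)) · u_j.

Step by step this gives:
  u_1 = (-1, 0, 2, 2)
  u_2 = (16/9, -2, -23/9, 31/9)

Orthogonality check:
  u_2 · u_1 = 0 (should be 0)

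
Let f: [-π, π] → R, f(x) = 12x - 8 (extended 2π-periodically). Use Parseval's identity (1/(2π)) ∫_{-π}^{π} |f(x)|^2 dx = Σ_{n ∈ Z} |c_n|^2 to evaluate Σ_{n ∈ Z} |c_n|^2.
Σ |c_n|^2 = 48π^2 + 64

Expand and integrate term by term over [-π, π]:
  ∫ (12x)^2 dx = 144·(2π^3/3); ∫ 2·12·(-8)·x dx = 0 (odd integrand); ∫ (-8)^2 dx = 64·2π.
So (1/(2π)) ∫_{-π}^{π} (12x - 8)^2 dx = 144π^2/3 + 64 = 48π^2 + 64.
Parseval ⇒ Σ |c_n|^2 = 48π^2 + 64.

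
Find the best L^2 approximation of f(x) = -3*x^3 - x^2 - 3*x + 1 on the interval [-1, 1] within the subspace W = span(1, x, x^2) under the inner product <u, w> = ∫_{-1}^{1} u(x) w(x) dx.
g(x) = -x^2 - 24*x/5 + 1

The best approximation g ∈ W is the orthogonal projection of f onto W. Writing g = a_0 + a_1 x + a_2 x^2, the coefficients solve the normal equations G · a = b where
  G_{ij} = <φ_i, φ_j> and b_i = <f, φ_i>, with φ_0 = 1, φ_1 = x, φ_2 = x^2.
G =
  [2, 0, 2/3]
  [0, 2/3, 0]
  [2/3, 0, 2/5],
b = (4/3, -16/5, 4/15).
Solving gives a_0 = 1, a_1 = -24/5, a_2 = -1, so
  g(x) = -x^2 - 24*x/5 + 1.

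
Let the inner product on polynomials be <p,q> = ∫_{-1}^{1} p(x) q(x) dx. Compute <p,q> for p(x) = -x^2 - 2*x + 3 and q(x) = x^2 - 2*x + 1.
<p,q> = 48/5

Expand the product: p(x)·q(x) = -x^4 + 6*x^2 - 8*x + 3.
∫_{-1}^{1} of each monomial x^k gives [2/(k+1) if k even, 0 if k odd]. Integrating term-by-term (or equivalently evaluating the antiderivative F(x) = -x^5/5 + 2*x^3 - 4*x^2 + 3*x at the endpoints):
  F(1) − F(−1) = 4/5 − (-44/5) = 48/5.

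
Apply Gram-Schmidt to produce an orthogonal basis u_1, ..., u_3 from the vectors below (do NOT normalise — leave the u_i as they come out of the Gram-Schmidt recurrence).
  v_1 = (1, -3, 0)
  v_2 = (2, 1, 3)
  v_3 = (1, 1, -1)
Orthogonal basis:
  u_1 = (1, -3, 0)
  u_2 = (21/10, 7/10, 3)
  u_3 = (171/139, 57/139, -133/139)

Apply the Gram-Schmidt recurrence
  u_1 = v_1
  u_i = v_i − Σ_{j<i} ((v_i · u_j) / (u_j · u_j)) · u_j.

Step by step this gives:
  u_1 = (1, -3, 0)
  u_2 = (21/10, 7/10, 3)
  u_3 = (171/139, 57/139, -133/139)

Orthogonality check:
  u_2 · u_1 = 0 (should be 0)
  u_3 · u_1 = 0 (should be 0)
  u_3 · u_2 = 0 (should be 0)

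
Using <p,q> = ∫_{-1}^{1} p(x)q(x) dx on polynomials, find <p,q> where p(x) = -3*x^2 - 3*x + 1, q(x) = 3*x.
<p,q> = -6

Expand the product: p(x)·q(x) = -9*x^3 - 9*x^2 + 3*x.
∫_{-1}^{1} of each monomial x^k gives [2/(k+1) if k even, 0 if k odd]. Integrating term-by-term (or equivalently evaluating the antiderivative F(x) = -9*x^4/4 - 3*x^3 + 3*x^2/2 at the endpoints):
  F(1) − F(−1) = -15/4 − (9/4) = -6.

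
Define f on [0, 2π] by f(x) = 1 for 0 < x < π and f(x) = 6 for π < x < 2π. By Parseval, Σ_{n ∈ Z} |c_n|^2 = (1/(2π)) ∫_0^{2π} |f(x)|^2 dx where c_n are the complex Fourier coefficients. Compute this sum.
Σ |c_n|^2 = 37/2

Parseval equates the L^2 energy of f (normalised by 1/(2π)) with the ℓ^2 sum of its Fourier coefficients: (1/(2π)) ∫_0^{2π} |f|^2 = Σ |c_n|^2.
Compute the left side: (1/(2π)) [∫_0^π 1^2 dx + ∫_π^{2π} 6^2 dx] = (1/(2π)) · (1π + 36π) = (1 + 36)/2 = 37/2.
So Σ_{n ∈ Z} |c_n|^2 = 37/2.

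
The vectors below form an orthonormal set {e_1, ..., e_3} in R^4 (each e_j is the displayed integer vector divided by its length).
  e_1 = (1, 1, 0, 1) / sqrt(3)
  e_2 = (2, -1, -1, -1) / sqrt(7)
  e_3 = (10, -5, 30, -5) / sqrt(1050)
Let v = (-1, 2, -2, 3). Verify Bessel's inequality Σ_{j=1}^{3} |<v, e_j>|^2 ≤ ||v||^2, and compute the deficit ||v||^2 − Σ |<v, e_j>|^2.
Σ |<v, e_j>|^2 = 35/2; ||v||^2 = 18; deficit = 1/2

Write each e_j = u_j / sqrt(<u_j, u_j>) where u_j is the displayed integer vector. Then <v, e_j> = <v, u_j> / sqrt(<u_j, u_j>), so |<v, e_j>|^2 = <v, u_j>^2 / <u_j, u_j>.
Coefficients: <v, e_1> = 4/sqrt(3), <v, e_2> = -5/sqrt(7), <v, e_3> = -95/sqrt(1050).
Square and sum: Σ |<v, e_j>|^2 = 35/2.
Compute ||v||^2 = v·v = 18.
Deficit = 18 − 35/2 = 1/2 ≥ 0, confirming Bessel's inequality. (The deficit equals ||v − Σ <v,e_j> e_j||^2, the squared distance from v to span{e_j}.)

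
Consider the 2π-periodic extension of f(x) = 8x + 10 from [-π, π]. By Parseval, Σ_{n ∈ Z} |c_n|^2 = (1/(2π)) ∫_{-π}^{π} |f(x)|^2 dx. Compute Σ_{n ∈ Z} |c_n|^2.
Σ |c_n|^2 = 64π^2/3 + 100

Expand and integrate term by term over [-π, π]:
  ∫ (8x)^2 dx = 64·(2π^3/3); ∫ 2·8·(10)·x dx = 0 (odd integrand); ∫ 10^2 dx = 100·2π.
So (1/(2π)) ∫_{-π}^{π} (8x + 10)^2 dx = 64π^2/3 + 100 = 64π^2/3 + 100.
Parseval ⇒ Σ |c_n|^2 = 64π^2/3 + 100.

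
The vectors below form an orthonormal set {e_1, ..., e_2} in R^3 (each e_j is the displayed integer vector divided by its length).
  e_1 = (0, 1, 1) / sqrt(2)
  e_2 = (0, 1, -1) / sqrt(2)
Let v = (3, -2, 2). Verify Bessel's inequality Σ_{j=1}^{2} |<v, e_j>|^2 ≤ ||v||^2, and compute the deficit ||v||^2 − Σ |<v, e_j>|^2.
Σ |<v, e_j>|^2 = 8; ||v||^2 = 17; deficit = 9

Write each e_j = u_j / sqrt(<u_j, u_j>) where u_j is the displayed integer vector. Then <v, e_j> = <v, u_j> / sqrt(<u_j, u_j>), so |<v, e_j>|^2 = <v, u_j>^2 / <u_j, u_j>.
Coefficients: <v, e_1> = 0/sqrt(2), <v, e_2> = -4/sqrt(2).
Square and sum: Σ |<v, e_j>|^2 = 8.
Compute ||v||^2 = v·v = 17.
Deficit = 17 − 8 = 9 ≥ 0, confirming Bessel's inequality. (The deficit equals ||v − Σ <v,e_j> e_j||^2, the squared distance from v to span{e_j}.)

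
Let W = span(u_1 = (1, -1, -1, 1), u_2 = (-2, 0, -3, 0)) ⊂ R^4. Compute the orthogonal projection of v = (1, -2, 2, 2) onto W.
proj_W(v) = (39/17, -47/51, 58/51, 47/51)

Set up U = [u_1 | ... | u_2] ∈ R^(4×2). The projector onto W = col(U) is P = U (U^T U)^(-1) U^T.
Compute U^T U =
  [4, 1]
  [1, 13],
and U^T v = (3, -8).
Solve U^T U · c = U^T v for the coefficients: c = (47/51, -35/51). The projection is proj_W(v) = U c.
Check: (v - proj_W(v)) · u_1 = 0  (should be 0).
Check: (v - proj_W(v)) · u_2 = 0  (should be 0).
Result: proj_W(v) = (39/17, -47/51, 58/51, 47/51).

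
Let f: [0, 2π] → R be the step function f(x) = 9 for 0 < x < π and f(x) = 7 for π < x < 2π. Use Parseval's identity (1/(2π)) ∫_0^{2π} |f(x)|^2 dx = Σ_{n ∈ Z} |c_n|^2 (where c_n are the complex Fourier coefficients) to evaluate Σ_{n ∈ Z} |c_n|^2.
Σ |c_n|^2 = 65

Parseval equates the L^2 energy of f (normalised by 1/(2π)) with the ℓ^2 sum of its Fourier coefficients: (1/(2π)) ∫_0^{2π} |f|^2 = Σ |c_n|^2.
Compute the left side: (1/(2π)) [∫_0^π 9^2 dx + ∫_π^{2π} 7^2 dx] = (1/(2π)) · (81π + 49π) = (81 + 49)/2 = 65.
So Σ_{n ∈ Z} |c_n|^2 = 65.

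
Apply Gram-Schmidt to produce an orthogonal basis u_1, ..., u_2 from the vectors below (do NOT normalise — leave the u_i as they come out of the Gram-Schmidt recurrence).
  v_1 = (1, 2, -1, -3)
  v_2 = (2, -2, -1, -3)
Orthogonal basis:
  u_1 = (1, 2, -1, -3)
  u_2 = (22/15, -46/15, -7/15, -7/5)

Apply the Gram-Schmidt recurrence
  u_1 = v_1
  u_i = v_i − Σ_{j<i} ((v_i · u_j) / (u_j · u_j)) · u_j.

Step by step this gives:
  u_1 = (1, 2, -1, -3)
  u_2 = (22/15, -46/15, -7/15, -7/5)

Orthogonality check:
  u_2 · u_1 = 0 (should be 0)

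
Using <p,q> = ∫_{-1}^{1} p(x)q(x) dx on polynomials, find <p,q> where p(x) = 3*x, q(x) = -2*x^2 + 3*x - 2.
<p,q> = 6

Expand the product: p(x)·q(x) = -6*x^3 + 9*x^2 - 6*x.
∫_{-1}^{1} of each monomial x^k gives [2/(k+1) if k even, 0 if k odd]. Integrating term-by-term (or equivalently evaluating the antiderivative F(x) = -3*x^4/2 + 3*x^3 - 3*x^2 at the endpoints):
  F(1) − F(−1) = -3/2 − (-15/2) = 6.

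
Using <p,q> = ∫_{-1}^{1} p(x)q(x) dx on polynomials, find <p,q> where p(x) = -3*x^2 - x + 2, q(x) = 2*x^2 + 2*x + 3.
<p,q> = 74/15

Expand the product: p(x)·q(x) = -6*x^4 - 8*x^3 - 7*x^2 + x + 6.
∫_{-1}^{1} of each monomial x^k gives [2/(k+1) if k even, 0 if k odd]. Integrating term-by-term (or equivalently evaluating the antiderivative F(x) = -6*x^5/5 - 2*x^4 - 7*x^3/3 + x^2/2 + 6*x at the endpoints):
  F(1) − F(−1) = 29/30 − (-119/30) = 74/15.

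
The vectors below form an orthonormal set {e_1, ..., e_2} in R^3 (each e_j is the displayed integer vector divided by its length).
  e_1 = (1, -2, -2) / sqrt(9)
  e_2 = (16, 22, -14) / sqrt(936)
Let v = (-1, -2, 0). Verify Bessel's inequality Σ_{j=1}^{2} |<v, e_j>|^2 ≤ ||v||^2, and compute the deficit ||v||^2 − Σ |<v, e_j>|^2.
Σ |<v, e_j>|^2 = 63/13; ||v||^2 = 5; deficit = 2/13

Write each e_j = u_j / sqrt(<u_j, u_j>) where u_j is the displayed integer vector. Then <v, e_j> = <v, u_j> / sqrt(<u_j, u_j>), so |<v, e_j>|^2 = <v, u_j>^2 / <u_j, u_j>.
Coefficients: <v, e_1> = 3/sqrt(9), <v, e_2> = -60/sqrt(936).
Square and sum: Σ |<v, e_j>|^2 = 63/13.
Compute ||v||^2 = v·v = 5.
Deficit = 5 − 63/13 = 2/13 ≥ 0, confirming Bessel's inequality. (The deficit equals ||v − Σ <v,e_j> e_j||^2, the squared distance from v to span{e_j}.)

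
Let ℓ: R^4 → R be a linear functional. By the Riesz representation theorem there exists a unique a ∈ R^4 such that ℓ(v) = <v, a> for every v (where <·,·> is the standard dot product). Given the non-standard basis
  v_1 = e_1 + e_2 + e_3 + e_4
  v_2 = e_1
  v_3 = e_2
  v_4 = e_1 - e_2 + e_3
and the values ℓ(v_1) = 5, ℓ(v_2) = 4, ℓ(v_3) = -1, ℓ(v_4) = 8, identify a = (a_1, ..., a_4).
a = (4, -1, 3, -1)

Write a = (a_1, ..., a_4) in the standard basis. For each basis vector v_i, ℓ(v_i) = <v_i, a> is a linear equation in the a_j's. Collect the n equations into a matrix system V a = ℓ, where row i of V is v_i (expressed in the standard basis). Since V is invertible (lower-triangular with 1s on the diagonal, up to permutation), solve by back-substitution:
  V =
[[1, 1, 1, 1],
 [1, 0, 0, 0],
 [0, 1, 0, 0],
 [1, -1, 1, 0]]
  V a = (5, 4, -1, 8)
Solving gives a = (4, -1, 3, -1).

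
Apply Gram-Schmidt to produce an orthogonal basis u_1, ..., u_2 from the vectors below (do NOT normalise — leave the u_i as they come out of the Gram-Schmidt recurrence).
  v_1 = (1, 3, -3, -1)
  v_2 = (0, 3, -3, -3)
Orthogonal basis:
  u_1 = (1, 3, -3, -1)
  u_2 = (-21/20, -3/20, 3/20, -39/20)

Apply the Gram-Schmidt recurrence
  u_1 = v_1
  u_i = v_i − Σ_{j<i} ((v_i · u_j) / (u_j · u_j)) · u_j.

Step by step this gives:
  u_1 = (1, 3, -3, -1)
  u_2 = (-21/20, -3/20, 3/20, -39/20)

Orthogonality check:
  u_2 · u_1 = 0 (should be 0)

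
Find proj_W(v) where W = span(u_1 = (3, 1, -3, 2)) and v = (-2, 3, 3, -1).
proj_W(v) = (-42/23, -14/23, 42/23, -28/23)

Set up U = [u_1 | ... | u_1] ∈ R^(4×1). The projector onto W = col(U) is P = U (U^T U)^(-1) U^T.
Compute U^T U =
  [23],
and U^T v = (-14).
Solve U^T U · c = U^T v for the coefficients: c = (-14/23). The projection is proj_W(v) = U c.
Check: (v - proj_W(v)) · u_1 = 0  (should be 0).
Result: proj_W(v) = (-42/23, -14/23, 42/23, -28/23).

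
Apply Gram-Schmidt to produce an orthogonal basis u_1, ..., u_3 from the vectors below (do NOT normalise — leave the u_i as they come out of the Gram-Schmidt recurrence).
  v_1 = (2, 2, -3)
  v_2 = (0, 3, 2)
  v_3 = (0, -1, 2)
Orthogonal basis:
  u_1 = (2, 2, -3)
  u_2 = (0, 3, 2)
  u_3 = (16/17, -64/221, 96/221)

Apply the Gram-Schmidt recurrence
  u_1 = v_1
  u_i = v_i − Σ_{j<i} ((v_i · u_j) / (u_j · u_j)) · u_j.

Step by step this gives:
  u_1 = (2, 2, -3)
  u_2 = (0, 3, 2)
  u_3 = (16/17, -64/221, 96/221)

Orthogonality check:
  u_2 · u_1 = 0 (should be 0)
  u_3 · u_1 = 0 (should be 0)
  u_3 · u_2 = 0 (should be 0)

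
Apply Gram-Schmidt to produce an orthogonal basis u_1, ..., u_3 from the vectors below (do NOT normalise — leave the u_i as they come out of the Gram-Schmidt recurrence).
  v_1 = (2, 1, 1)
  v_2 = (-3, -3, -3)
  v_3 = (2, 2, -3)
Orthogonal basis:
  u_1 = (2, 1, 1)
  u_2 = (1, -1, -1)
  u_3 = (0, 5/2, -5/2)

Apply the Gram-Schmidt recurrence
  u_1 = v_1
  u_i = v_i − Σ_{j<i} ((v_i · u_j) / (u_j · u_j)) · u_j.

Step by step this gives:
  u_1 = (2, 1, 1)
  u_2 = (1, -1, -1)
  u_3 = (0, 5/2, -5/2)

Orthogonality check:
  u_2 · u_1 = 0 (should be 0)
  u_3 · u_1 = 0 (should be 0)
  u_3 · u_2 = 0 (should be 0)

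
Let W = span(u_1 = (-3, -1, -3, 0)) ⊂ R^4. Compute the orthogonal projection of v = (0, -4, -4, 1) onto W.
proj_W(v) = (-48/19, -16/19, -48/19, 0)

Set up U = [u_1 | ... | u_1] ∈ R^(4×1). The projector onto W = col(U) is P = U (U^T U)^(-1) U^T.
Compute U^T U =
  [19],
and U^T v = (16).
Solve U^T U · c = U^T v for the coefficients: c = (16/19). The projection is proj_W(v) = U c.
Check: (v - proj_W(v)) · u_1 = 0  (should be 0).
Result: proj_W(v) = (-48/19, -16/19, -48/19, 0).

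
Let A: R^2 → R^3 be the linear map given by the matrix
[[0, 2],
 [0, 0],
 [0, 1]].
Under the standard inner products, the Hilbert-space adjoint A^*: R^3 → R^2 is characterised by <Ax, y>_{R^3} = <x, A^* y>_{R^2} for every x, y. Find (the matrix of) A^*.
A^* = A^T =
[[0, 0, 0],
 [2, 0, 1]]

For real matrices with standard dot products, the defining identity <Ax, y> = <x, A^* y> gives (Ax)^T y = x^T (A^*) y, i.e. x^T A^T y = x^T (A^*) y. Since this holds for all x, y, we must have A^* = A^T. Therefore
A^* =
[[0, 0, 0],
 [2, 0, 1]].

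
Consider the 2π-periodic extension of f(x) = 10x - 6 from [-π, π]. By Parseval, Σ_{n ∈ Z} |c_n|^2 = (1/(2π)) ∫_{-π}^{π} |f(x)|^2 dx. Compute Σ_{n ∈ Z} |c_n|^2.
Σ |c_n|^2 = 100π^2/3 + 36

Expand and integrate term by term over [-π, π]:
  ∫ (10x)^2 dx = 100·(2π^3/3); ∫ 2·10·(-6)·x dx = 0 (odd integrand); ∫ (-6)^2 dx = 36·2π.
So (1/(2π)) ∫_{-π}^{π} (10x - 6)^2 dx = 100π^2/3 + 36 = 100π^2/3 + 36.
Parseval ⇒ Σ |c_n|^2 = 100π^2/3 + 36.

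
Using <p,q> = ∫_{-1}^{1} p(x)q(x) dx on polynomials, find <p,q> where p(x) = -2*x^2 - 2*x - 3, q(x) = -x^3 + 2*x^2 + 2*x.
<p,q> = -112/15

Expand the product: p(x)·q(x) = 2*x^5 - 2*x^4 - 5*x^3 - 10*x^2 - 6*x.
∫_{-1}^{1} of each monomial x^k gives [2/(k+1) if k even, 0 if k odd]. Integrating term-by-term (or equivalently evaluating the antiderivative F(x) = x^6/3 - 2*x^5/5 - 5*x^4/4 - 10*x^3/3 - 3*x^2 at the endpoints):
  F(1) − F(−1) = -153/20 − (-11/60) = -112/15.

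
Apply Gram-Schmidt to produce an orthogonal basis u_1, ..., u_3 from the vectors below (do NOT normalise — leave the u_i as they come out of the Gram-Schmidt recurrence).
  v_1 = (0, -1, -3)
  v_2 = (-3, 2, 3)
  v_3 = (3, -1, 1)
Orthogonal basis:
  u_1 = (0, -1, -3)
  u_2 = (-3, 9/10, -3/10)
  u_3 = (-1/11, -3/11, 1/11)

Apply the Gram-Schmidt recurrence
  u_1 = v_1
  u_i = v_i − Σ_{j<i} ((v_i · u_j) / (u_j · u_j)) · u_j.

Step by step this gives:
  u_1 = (0, -1, -3)
  u_2 = (-3, 9/10, -3/10)
  u_3 = (-1/11, -3/11, 1/11)

Orthogonality check:
  u_2 · u_1 = 0 (should be 0)
  u_3 · u_1 = 0 (should be 0)
  u_3 · u_2 = 0 (should be 0)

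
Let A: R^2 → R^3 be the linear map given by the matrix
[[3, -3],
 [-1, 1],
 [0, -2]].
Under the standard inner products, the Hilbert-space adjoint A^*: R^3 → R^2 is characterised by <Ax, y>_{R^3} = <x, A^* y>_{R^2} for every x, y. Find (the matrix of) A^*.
A^* = A^T =
[[3, -1, 0],
 [-3, 1, -2]]

For real matrices with standard dot products, the defining identity <Ax, y> = <x, A^* y> gives (Ax)^T y = x^T (A^*) y, i.e. x^T A^T y = x^T (A^*) y. Since this holds for all x, y, we must have A^* = A^T. Therefore
A^* =
[[3, -1, 0],
 [-3, 1, -2]].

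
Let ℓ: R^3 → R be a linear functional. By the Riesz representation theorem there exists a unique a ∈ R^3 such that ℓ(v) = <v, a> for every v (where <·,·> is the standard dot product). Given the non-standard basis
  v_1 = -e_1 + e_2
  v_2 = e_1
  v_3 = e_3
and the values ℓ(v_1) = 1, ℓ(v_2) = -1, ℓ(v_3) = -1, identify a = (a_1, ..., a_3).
a = (-1, 0, -1)

Write a = (a_1, ..., a_3) in the standard basis. For each basis vector v_i, ℓ(v_i) = <v_i, a> is a linear equation in the a_j's. Collect the n equations into a matrix system V a = ℓ, where row i of V is v_i (expressed in the standard basis). Since V is invertible (lower-triangular with 1s on the diagonal, up to permutation), solve by back-substitution:
  V =
[[-1, 1, 0],
 [1, 0, 0],
 [0, 0, 1]]
  V a = (1, -1, -1)
Solving gives a = (-1, 0, -1).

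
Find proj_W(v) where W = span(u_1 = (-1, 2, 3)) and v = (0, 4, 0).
proj_W(v) = (-4/7, 8/7, 12/7)

Set up U = [u_1 | ... | u_1] ∈ R^(3×1). The projector onto W = col(U) is P = U (U^T U)^(-1) U^T.
Compute U^T U =
  [14],
and U^T v = (8).
Solve U^T U · c = U^T v for the coefficients: c = (4/7). The projection is proj_W(v) = U c.
Check: (v - proj_W(v)) · u_1 = 0  (should be 0).
Result: proj_W(v) = (-4/7, 8/7, 12/7).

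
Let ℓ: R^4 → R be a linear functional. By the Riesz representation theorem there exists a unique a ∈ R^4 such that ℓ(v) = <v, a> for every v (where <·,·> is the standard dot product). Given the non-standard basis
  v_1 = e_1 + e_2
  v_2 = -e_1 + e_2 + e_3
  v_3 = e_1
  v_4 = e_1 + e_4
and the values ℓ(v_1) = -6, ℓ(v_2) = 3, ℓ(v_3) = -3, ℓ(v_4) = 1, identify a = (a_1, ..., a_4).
a = (-3, -3, 3, 4)

Write a = (a_1, ..., a_4) in the standard basis. For each basis vector v_i, ℓ(v_i) = <v_i, a> is a linear equation in the a_j's. Collect the n equations into a matrix system V a = ℓ, where row i of V is v_i (expressed in the standard basis). Since V is invertible (lower-triangular with 1s on the diagonal, up to permutation), solve by back-substitution:
  V =
[[1, 1, 0, 0],
 [-1, 1, 1, 0],
 [1, 0, 0, 0],
 [1, 0, 0, 1]]
  V a = (-6, 3, -3, 1)
Solving gives a = (-3, -3, 3, 4).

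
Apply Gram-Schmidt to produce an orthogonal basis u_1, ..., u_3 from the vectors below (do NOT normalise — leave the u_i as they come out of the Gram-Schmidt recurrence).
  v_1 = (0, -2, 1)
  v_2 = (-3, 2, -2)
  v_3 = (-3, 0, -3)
Orthogonal basis:
  u_1 = (0, -2, 1)
  u_2 = (-3, -2/5, -4/5)
  u_3 = (24/49, -36/49, -72/49)

Apply the Gram-Schmidt recurrence
  u_1 = v_1
  u_i = v_i − Σ_{j<i} ((v_i · u_j) / (u_j · u_j)) · u_j.

Step by step this gives:
  u_1 = (0, -2, 1)
  u_2 = (-3, -2/5, -4/5)
  u_3 = (24/49, -36/49, -72/49)

Orthogonality check:
  u_2 · u_1 = 0 (should be 0)
  u_3 · u_1 = 0 (should be 0)
  u_3 · u_2 = 0 (should be 0)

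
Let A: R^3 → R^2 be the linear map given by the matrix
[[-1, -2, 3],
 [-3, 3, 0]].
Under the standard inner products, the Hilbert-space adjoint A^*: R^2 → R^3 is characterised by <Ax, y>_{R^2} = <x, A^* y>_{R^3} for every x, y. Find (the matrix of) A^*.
A^* = A^T =
[[-1, -3],
 [-2, 3],
 [3, 0]]

For real matrices with standard dot products, the defining identity <Ax, y> = <x, A^* y> gives (Ax)^T y = x^T (A^*) y, i.e. x^T A^T y = x^T (A^*) y. Since this holds for all x, y, we must have A^* = A^T. Therefore
A^* =
[[-1, -3],
 [-2, 3],
 [3, 0]].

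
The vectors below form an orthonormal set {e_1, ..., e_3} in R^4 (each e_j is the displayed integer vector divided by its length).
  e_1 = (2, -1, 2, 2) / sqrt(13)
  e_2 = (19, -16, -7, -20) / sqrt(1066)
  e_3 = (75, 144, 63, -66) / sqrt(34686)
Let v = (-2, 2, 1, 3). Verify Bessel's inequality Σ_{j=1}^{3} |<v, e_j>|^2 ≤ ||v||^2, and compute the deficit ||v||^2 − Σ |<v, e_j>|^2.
Σ |<v, e_j>|^2 = 842/47; ||v||^2 = 18; deficit = 4/47

Write each e_j = u_j / sqrt(<u_j, u_j>) where u_j is the displayed integer vector. Then <v, e_j> = <v, u_j> / sqrt(<u_j, u_j>), so |<v, e_j>|^2 = <v, u_j>^2 / <u_j, u_j>.
Coefficients: <v, e_1> = 2/sqrt(13), <v, e_2> = -137/sqrt(1066), <v, e_3> = 3/sqrt(34686).
Square and sum: Σ |<v, e_j>|^2 = 842/47.
Compute ||v||^2 = v·v = 18.
Deficit = 18 − 842/47 = 4/47 ≥ 0, confirming Bessel's inequality. (The deficit equals ||v − Σ <v,e_j> e_j||^2, the squared distance from v to span{e_j}.)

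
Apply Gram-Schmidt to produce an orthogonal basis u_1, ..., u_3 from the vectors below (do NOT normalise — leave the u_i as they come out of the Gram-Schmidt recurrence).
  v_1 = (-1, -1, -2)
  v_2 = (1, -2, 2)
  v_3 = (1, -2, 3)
Orthogonal basis:
  u_1 = (-1, -1, -2)
  u_2 = (1/2, -5/2, 1)
  u_3 = (-2/5, 0, 1/5)

Apply the Gram-Schmidt recurrence
  u_1 = v_1
  u_i = v_i − Σ_{j<i} ((v_i · u_j) / (u_j · u_j)) · u_j.

Step by step this gives:
  u_1 = (-1, -1, -2)
  u_2 = (1/2, -5/2, 1)
  u_3 = (-2/5, 0, 1/5)

Orthogonality check:
  u_2 · u_1 = 0 (should be 0)
  u_3 · u_1 = 0 (should be 0)
  u_3 · u_2 = 0 (should be 0)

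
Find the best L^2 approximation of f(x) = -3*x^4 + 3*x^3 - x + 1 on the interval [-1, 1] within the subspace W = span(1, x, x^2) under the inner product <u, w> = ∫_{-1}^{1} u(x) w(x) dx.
g(x) = -18*x^2/7 + 4*x/5 + 44/35

The best approximation g ∈ W is the orthogonal projection of f onto W. Writing g = a_0 + a_1 x + a_2 x^2, the coefficients solve the normal equations G · a = b where
  G_{ij} = <φ_i, φ_j> and b_i = <f, φ_i>, with φ_0 = 1, φ_1 = x, φ_2 = x^2.
G =
  [2, 0, 2/3]
  [0, 2/3, 0]
  [2/3, 0, 2/5],
b = (4/5, 8/15, -4/21).
Solving gives a_0 = 44/35, a_1 = 4/5, a_2 = -18/7, so
  g(x) = -18*x^2/7 + 4*x/5 + 44/35.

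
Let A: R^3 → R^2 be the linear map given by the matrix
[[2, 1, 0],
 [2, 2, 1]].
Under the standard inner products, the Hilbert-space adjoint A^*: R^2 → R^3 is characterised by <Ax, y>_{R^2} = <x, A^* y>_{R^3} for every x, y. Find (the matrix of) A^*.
A^* = A^T =
[[2, 2],
 [1, 2],
 [0, 1]]

For real matrices with standard dot products, the defining identity <Ax, y> = <x, A^* y> gives (Ax)^T y = x^T (A^*) y, i.e. x^T A^T y = x^T (A^*) y. Since this holds for all x, y, we must have A^* = A^T. Therefore
A^* =
[[2, 2],
 [1, 2],
 [0, 1]].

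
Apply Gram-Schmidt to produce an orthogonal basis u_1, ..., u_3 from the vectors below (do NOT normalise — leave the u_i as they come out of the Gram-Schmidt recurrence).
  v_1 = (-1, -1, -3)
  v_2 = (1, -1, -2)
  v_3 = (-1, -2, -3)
Orthogonal basis:
  u_1 = (-1, -1, -3)
  u_2 = (17/11, -5/11, -4/11)
  u_3 = (-1/6, -5/6, 1/3)

Apply the Gram-Schmidt recurrence
  u_1 = v_1
  u_i = v_i − Σ_{j<i} ((v_i · u_j) / (u_j · u_j)) · u_j.

Step by step this gives:
  u_1 = (-1, -1, -3)
  u_2 = (17/11, -5/11, -4/11)
  u_3 = (-1/6, -5/6, 1/3)

Orthogonality check:
  u_2 · u_1 = 0 (should be 0)
  u_3 · u_1 = 0 (should be 0)
  u_3 · u_2 = 0 (should be 0)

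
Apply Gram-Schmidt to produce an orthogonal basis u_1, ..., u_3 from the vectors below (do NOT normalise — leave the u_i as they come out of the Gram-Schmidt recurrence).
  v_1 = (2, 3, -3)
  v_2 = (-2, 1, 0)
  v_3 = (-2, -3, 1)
Orthogonal basis:
  u_1 = (2, 3, -3)
  u_2 = (-21/11, 25/22, -3/22)
  u_3 = (-48/109, -96/109, -128/109)

Apply the Gram-Schmidt recurrence
  u_1 = v_1
  u_i = v_i − Σ_{j<i} ((v_i · u_j) / (u_j · u_j)) · u_j.

Step by step this gives:
  u_1 = (2, 3, -3)
  u_2 = (-21/11, 25/22, -3/22)
  u_3 = (-48/109, -96/109, -128/109)

Orthogonality check:
  u_2 · u_1 = 0 (should be 0)
  u_3 · u_1 = 0 (should be 0)
  u_3 · u_2 = 0 (should be 0)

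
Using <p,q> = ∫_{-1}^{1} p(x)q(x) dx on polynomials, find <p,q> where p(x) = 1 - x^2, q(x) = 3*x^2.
<p,q> = 4/5

Expand the product: p(x)·q(x) = -3*x^4 + 3*x^2.
∫_{-1}^{1} of each monomial x^k gives [2/(k+1) if k even, 0 if k odd]. Integrating term-by-term (or equivalently evaluating the antiderivative F(x) = -3*x^5/5 + x^3 at the endpoints):
  F(1) − F(−1) = 2/5 − (-2/5) = 4/5.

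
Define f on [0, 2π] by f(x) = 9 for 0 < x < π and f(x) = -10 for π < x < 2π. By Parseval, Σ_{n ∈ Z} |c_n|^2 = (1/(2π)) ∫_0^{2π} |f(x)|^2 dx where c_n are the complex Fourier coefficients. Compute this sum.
Σ |c_n|^2 = 181/2

Parseval equates the L^2 energy of f (normalised by 1/(2π)) with the ℓ^2 sum of its Fourier coefficients: (1/(2π)) ∫_0^{2π} |f|^2 = Σ |c_n|^2.
Compute the left side: (1/(2π)) [∫_0^π 9^2 dx + ∫_π^{2π} (-10)^2 dx] = (1/(2π)) · (81π + 100π) = (81 + 100)/2 = 181/2.
So Σ_{n ∈ Z} |c_n|^2 = 181/2.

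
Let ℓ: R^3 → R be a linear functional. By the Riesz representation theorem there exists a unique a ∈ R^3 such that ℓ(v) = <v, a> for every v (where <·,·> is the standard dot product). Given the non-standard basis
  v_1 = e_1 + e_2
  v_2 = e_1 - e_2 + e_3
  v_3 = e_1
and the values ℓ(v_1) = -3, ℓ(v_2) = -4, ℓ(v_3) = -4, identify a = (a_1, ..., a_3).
a = (-4, 1, 1)

Write a = (a_1, ..., a_3) in the standard basis. For each basis vector v_i, ℓ(v_i) = <v_i, a> is a linear equation in the a_j's. Collect the n equations into a matrix system V a = ℓ, where row i of V is v_i (expressed in the standard basis). Since V is invertible (lower-triangular with 1s on the diagonal, up to permutation), solve by back-substitution:
  V =
[[1, 1, 0],
 [1, -1, 1],
 [1, 0, 0]]
  V a = (-3, -4, -4)
Solving gives a = (-4, 1, 1).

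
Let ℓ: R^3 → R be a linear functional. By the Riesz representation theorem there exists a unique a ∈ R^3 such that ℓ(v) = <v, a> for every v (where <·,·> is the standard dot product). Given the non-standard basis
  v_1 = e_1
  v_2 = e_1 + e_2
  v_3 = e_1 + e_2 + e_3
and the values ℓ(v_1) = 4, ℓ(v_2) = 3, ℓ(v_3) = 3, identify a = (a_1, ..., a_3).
a = (4, -1, 0)

Write a = (a_1, ..., a_3) in the standard basis. For each basis vector v_i, ℓ(v_i) = <v_i, a> is a linear equation in the a_j's. Collect the n equations into a matrix system V a = ℓ, where row i of V is v_i (expressed in the standard basis). Since V is invertible (lower-triangular with 1s on the diagonal, up to permutation), solve by back-substitution:
  V =
[[1, 0, 0],
 [1, 1, 0],
 [1, 1, 1]]
  V a = (4, 3, 3)
Solving gives a = (4, -1, 0).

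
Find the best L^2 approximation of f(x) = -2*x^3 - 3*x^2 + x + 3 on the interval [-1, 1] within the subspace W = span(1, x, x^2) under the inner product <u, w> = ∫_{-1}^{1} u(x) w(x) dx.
g(x) = -3*x^2 - x/5 + 3

The best approximation g ∈ W is the orthogonal projection of f onto W. Writing g = a_0 + a_1 x + a_2 x^2, the coefficients solve the normal equations G · a = b where
  G_{ij} = <φ_i, φ_j> and b_i = <f, φ_i>, with φ_0 = 1, φ_1 = x, φ_2 = x^2.
G =
  [2, 0, 2/3]
  [0, 2/3, 0]
  [2/3, 0, 2/5],
b = (4, -2/15, 4/5).
Solving gives a_0 = 3, a_1 = -1/5, a_2 = -3, so
  g(x) = -3*x^2 - x/5 + 3.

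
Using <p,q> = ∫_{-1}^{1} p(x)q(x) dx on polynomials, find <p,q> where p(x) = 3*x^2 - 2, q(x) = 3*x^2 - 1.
<p,q> = 8/5

Expand the product: p(x)·q(x) = 9*x^4 - 9*x^2 + 2.
∫_{-1}^{1} of each monomial x^k gives [2/(k+1) if k even, 0 if k odd]. Integrating term-by-term (or equivalently evaluating the antiderivative F(x) = 9*x^5/5 - 3*x^3 + 2*x at the endpoints):
  F(1) − F(−1) = 4/5 − (-4/5) = 8/5.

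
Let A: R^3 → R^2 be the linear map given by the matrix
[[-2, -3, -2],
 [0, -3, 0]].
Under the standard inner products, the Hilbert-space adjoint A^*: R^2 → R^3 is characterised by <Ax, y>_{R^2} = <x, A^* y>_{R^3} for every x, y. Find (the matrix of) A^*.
A^* = A^T =
[[-2, 0],
 [-3, -3],
 [-2, 0]]

For real matrices with standard dot products, the defining identity <Ax, y> = <x, A^* y> gives (Ax)^T y = x^T (A^*) y, i.e. x^T A^T y = x^T (A^*) y. Since this holds for all x, y, we must have A^* = A^T. Therefore
A^* =
[[-2, 0],
 [-3, -3],
 [-2, 0]].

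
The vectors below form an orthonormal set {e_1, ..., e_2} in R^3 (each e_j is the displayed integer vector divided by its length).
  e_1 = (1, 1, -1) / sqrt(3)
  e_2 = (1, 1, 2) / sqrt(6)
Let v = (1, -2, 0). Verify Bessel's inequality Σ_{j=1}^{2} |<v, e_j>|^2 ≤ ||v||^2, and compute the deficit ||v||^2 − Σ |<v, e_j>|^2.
Σ |<v, e_j>|^2 = 1/2; ||v||^2 = 5; deficit = 9/2

Write each e_j = u_j / sqrt(<u_j, u_j>) where u_j is the displayed integer vector. Then <v, e_j> = <v, u_j> / sqrt(<u_j, u_j>), so |<v, e_j>|^2 = <v, u_j>^2 / <u_j, u_j>.
Coefficients: <v, e_1> = -1/sqrt(3), <v, e_2> = -1/sqrt(6).
Square and sum: Σ |<v, e_j>|^2 = 1/2.
Compute ||v||^2 = v·v = 5.
Deficit = 5 − 1/2 = 9/2 ≥ 0, confirming Bessel's inequality. (The deficit equals ||v − Σ <v,e_j> e_j||^2, the squared distance from v to span{e_j}.)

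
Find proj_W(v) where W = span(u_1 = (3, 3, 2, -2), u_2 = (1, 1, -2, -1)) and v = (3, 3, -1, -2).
proj_W(v) = (240/83, 240/83, -80/83, -190/83)

Set up U = [u_1 | ... | u_2] ∈ R^(4×2). The projector onto W = col(U) is P = U (U^T U)^(-1) U^T.
Compute U^T U =
  [26, 4]
  [4, 7],
and U^T v = (20, 10).
Solve U^T U · c = U^T v for the coefficients: c = (50/83, 90/83). The projection is proj_W(v) = U c.
Check: (v - proj_W(v)) · u_1 = 0  (should be 0).
Check: (v - proj_W(v)) · u_2 = 0  (should be 0).
Result: proj_W(v) = (240/83, 240/83, -80/83, -190/83).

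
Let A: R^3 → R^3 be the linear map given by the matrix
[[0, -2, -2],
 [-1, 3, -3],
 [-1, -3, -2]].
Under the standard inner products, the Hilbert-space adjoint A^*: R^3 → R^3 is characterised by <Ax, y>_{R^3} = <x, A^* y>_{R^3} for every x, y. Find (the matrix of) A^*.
A^* = A^T =
[[0, -1, -1],
 [-2, 3, -3],
 [-2, -3, -2]]

For real matrices with standard dot products, the defining identity <Ax, y> = <x, A^* y> gives (Ax)^T y = x^T (A^*) y, i.e. x^T A^T y = x^T (A^*) y. Since this holds for all x, y, we must have A^* = A^T. Therefore
A^* =
[[0, -1, -1],
 [-2, 3, -3],
 [-2, -3, -2]].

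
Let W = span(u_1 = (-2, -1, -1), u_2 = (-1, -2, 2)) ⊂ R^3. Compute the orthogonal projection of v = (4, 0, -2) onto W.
proj_W(v) = (56/25, 11/5, -17/25)

Set up U = [u_1 | ... | u_2] ∈ R^(3×2). The projector onto W = col(U) is P = U (U^T U)^(-1) U^T.
Compute U^T U =
  [6, 2]
  [2, 9],
and U^T v = (-6, -8).
Solve U^T U · c = U^T v for the coefficients: c = (-19/25, -18/25). The projection is proj_W(v) = U c.
Check: (v - proj_W(v)) · u_1 = 0  (should be 0).
Check: (v - proj_W(v)) · u_2 = 0  (should be 0).
Result: proj_W(v) = (56/25, 11/5, -17/25).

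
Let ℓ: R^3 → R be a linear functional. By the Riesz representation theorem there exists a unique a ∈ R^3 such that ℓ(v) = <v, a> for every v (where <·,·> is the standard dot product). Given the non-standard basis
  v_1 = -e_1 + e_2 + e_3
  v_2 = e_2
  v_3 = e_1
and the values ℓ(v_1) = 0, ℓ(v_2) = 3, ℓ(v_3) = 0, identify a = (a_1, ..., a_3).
a = (0, 3, -3)

Write a = (a_1, ..., a_3) in the standard basis. For each basis vector v_i, ℓ(v_i) = <v_i, a> is a linear equation in the a_j's. Collect the n equations into a matrix system V a = ℓ, where row i of V is v_i (expressed in the standard basis). Since V is invertible (lower-triangular with 1s on the diagonal, up to permutation), solve by back-substitution:
  V =
[[-1, 1, 1],
 [0, 1, 0],
 [1, 0, 0]]
  V a = (0, 3, 0)
Solving gives a = (0, 3, -3).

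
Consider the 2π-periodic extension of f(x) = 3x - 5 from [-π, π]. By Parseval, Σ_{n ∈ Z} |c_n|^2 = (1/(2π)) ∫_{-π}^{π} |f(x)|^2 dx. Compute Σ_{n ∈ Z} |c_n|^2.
Σ |c_n|^2 = 3π^2 + 25

Expand and integrate term by term over [-π, π]:
  ∫ (3x)^2 dx = 9·(2π^3/3); ∫ 2·3·(-5)·x dx = 0 (odd integrand); ∫ (-5)^2 dx = 25·2π.
So (1/(2π)) ∫_{-π}^{π} (3x - 5)^2 dx = 9π^2/3 + 25 = 3π^2 + 25.
Parseval ⇒ Σ |c_n|^2 = 3π^2 + 25.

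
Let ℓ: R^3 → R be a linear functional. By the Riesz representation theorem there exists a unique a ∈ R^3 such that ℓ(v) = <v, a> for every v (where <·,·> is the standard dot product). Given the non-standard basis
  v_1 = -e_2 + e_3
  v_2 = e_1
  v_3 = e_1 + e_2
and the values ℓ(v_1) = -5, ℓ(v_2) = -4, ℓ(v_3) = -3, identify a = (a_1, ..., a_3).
a = (-4, 1, -4)

Write a = (a_1, ..., a_3) in the standard basis. For each basis vector v_i, ℓ(v_i) = <v_i, a> is a linear equation in the a_j's. Collect the n equations into a matrix system V a = ℓ, where row i of V is v_i (expressed in the standard basis). Since V is invertible (lower-triangular with 1s on the diagonal, up to permutation), solve by back-substitution:
  V =
[[0, -1, 1],
 [1, 0, 0],
 [1, 1, 0]]
  V a = (-5, -4, -3)
Solving gives a = (-4, 1, -4).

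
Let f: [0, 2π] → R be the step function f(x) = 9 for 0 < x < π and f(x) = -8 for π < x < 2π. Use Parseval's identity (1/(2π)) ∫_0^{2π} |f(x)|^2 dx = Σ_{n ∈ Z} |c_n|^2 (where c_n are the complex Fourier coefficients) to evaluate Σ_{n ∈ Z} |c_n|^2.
Σ |c_n|^2 = 145/2

Parseval equates the L^2 energy of f (normalised by 1/(2π)) with the ℓ^2 sum of its Fourier coefficients: (1/(2π)) ∫_0^{2π} |f|^2 = Σ |c_n|^2.
Compute the left side: (1/(2π)) [∫_0^π 9^2 dx + ∫_π^{2π} (-8)^2 dx] = (1/(2π)) · (81π + 64π) = (81 + 64)/2 = 145/2.
So Σ_{n ∈ Z} |c_n|^2 = 145/2.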